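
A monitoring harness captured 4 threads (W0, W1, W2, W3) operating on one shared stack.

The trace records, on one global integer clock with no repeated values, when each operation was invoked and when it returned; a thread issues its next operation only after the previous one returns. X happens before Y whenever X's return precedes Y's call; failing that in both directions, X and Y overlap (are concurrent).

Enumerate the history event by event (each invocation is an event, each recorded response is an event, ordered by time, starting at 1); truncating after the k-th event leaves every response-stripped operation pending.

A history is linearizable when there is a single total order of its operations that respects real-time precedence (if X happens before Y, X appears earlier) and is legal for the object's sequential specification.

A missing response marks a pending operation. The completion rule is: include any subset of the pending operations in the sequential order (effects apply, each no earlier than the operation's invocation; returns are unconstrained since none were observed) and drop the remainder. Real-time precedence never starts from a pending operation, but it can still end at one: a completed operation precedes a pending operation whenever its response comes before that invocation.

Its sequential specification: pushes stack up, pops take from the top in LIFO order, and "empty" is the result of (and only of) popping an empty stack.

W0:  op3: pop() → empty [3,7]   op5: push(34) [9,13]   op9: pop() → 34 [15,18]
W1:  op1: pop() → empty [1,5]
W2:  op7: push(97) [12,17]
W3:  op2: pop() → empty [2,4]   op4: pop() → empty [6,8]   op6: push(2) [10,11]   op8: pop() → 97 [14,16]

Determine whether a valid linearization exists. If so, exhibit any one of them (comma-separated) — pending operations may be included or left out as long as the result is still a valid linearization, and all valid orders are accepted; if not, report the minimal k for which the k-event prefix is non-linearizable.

linearizable — witness: op1, op2, op3, op4, op6, op5, op7, op8, op9

after step 1 (op1 pop() → empty): stack <>
after step 2 (op2 pop() → empty): stack <>
after step 3 (op3 pop() → empty): stack <>
after step 4 (op4 pop() → empty): stack <>
after step 5 (op6 push(2)): stack <2>
after step 6 (op5 push(34)): stack <2,34>
after step 7 (op7 push(97)): stack <2,34,97>
after step 8 (op8 pop() → 97): stack <2,34>
after step 9 (op9 pop() → 34): stack <2>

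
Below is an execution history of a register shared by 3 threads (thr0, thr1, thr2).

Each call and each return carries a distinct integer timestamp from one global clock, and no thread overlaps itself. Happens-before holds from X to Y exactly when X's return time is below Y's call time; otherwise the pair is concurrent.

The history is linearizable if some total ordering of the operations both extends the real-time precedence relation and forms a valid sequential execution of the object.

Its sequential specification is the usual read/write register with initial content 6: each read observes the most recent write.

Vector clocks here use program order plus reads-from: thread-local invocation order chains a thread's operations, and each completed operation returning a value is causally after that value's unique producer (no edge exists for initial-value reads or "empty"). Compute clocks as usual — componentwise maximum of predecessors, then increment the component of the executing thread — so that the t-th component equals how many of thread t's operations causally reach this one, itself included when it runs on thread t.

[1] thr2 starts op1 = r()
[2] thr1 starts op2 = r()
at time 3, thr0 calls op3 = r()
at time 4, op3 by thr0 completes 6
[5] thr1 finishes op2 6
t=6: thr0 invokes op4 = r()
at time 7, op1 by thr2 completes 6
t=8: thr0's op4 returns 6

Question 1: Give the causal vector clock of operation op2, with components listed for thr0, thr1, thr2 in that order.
Answer: (0, 1, 0)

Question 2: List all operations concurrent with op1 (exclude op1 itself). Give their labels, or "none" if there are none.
Answer: op2, op3, op4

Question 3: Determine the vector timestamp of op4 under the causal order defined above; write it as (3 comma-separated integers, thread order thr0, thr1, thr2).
Answer: (2, 0, 0)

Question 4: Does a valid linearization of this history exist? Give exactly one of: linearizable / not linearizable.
a witness: op1, op2, op3, op4
1. op1 r() → 6, leaving value 6
2. op2 r() → 6, leaving value 6
3. op3 r() → 6, leaving value 6
4. op4 r() → 6, leaving value 6

linearizable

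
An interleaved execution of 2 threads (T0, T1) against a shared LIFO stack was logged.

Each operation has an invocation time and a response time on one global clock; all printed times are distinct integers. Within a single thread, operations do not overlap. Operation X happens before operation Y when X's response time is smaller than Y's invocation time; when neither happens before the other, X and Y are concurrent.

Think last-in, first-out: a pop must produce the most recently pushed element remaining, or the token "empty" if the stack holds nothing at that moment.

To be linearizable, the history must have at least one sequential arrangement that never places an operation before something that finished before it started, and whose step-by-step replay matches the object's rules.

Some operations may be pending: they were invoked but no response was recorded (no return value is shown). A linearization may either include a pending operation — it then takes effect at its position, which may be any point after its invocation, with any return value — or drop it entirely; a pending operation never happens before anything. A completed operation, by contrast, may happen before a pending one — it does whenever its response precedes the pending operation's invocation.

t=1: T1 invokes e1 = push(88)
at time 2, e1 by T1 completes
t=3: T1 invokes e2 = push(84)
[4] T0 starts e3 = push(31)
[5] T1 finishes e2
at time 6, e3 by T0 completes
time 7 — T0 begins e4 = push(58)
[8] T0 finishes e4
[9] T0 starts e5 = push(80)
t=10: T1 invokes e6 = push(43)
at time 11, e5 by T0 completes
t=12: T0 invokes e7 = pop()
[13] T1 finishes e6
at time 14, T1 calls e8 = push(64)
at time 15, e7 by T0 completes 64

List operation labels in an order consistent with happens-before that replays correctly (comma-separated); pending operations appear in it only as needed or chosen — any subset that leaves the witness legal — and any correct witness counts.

1. e1 push(88), leaving stack <88>
2. e2 push(84), leaving stack <88,84>
3. e3 push(31), leaving stack <88,84,31>
4. e4 push(58), leaving stack <88,84,31,58>
5. e5 push(80), leaving stack <88,84,31,58,80>
6. e6 push(43), leaving stack <88,84,31,58,80,43>
7. e8 push(64) (pending, included), leaving stack <88,84,31,58,80,43,64>
8. e7 pop() → 64, leaving stack <88,84,31,58,80,43>

e1, e2, e3, e4, e5, e6, e8, e7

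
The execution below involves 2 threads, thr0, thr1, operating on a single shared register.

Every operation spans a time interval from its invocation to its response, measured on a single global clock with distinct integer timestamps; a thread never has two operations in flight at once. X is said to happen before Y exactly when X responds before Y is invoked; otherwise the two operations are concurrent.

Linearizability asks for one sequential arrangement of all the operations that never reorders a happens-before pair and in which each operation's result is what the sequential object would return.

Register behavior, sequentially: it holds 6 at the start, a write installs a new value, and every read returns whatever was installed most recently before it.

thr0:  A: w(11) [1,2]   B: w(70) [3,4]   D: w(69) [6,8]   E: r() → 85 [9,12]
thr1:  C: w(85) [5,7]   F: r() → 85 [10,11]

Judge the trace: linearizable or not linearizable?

one valid linearization: A, B, D, C, E, F
step 1: A w(11) — value 11
step 2: B w(70) — value 70
step 3: D w(69) — value 69
step 4: C w(85) — value 85
step 5: E r() → 85 — value 85
step 6: F r() → 85 — value 85

linearizable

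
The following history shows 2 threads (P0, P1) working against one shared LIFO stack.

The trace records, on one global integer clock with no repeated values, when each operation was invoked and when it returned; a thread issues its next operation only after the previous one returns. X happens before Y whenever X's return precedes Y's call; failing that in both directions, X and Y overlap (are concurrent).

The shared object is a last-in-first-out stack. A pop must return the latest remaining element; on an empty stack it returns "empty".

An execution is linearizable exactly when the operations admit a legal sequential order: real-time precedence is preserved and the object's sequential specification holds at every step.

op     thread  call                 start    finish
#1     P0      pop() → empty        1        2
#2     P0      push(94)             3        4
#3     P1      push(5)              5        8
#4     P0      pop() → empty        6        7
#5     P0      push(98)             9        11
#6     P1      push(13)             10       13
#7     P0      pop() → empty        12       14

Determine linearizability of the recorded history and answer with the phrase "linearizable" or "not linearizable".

not linearizable

the violation lands at event 7, #4's response at time 7: events 1..6 linearize, events 1..7 do not
exhaustive check: the 3 completed LIFO stack ops admit one real-time order; illegal
include/drop combinations of the 1 pending operation (#3) were all tried; none helps
one such order, #1, #2, #4 (pending dropped), breaks at step 3 where #4 pop() → empty is illegal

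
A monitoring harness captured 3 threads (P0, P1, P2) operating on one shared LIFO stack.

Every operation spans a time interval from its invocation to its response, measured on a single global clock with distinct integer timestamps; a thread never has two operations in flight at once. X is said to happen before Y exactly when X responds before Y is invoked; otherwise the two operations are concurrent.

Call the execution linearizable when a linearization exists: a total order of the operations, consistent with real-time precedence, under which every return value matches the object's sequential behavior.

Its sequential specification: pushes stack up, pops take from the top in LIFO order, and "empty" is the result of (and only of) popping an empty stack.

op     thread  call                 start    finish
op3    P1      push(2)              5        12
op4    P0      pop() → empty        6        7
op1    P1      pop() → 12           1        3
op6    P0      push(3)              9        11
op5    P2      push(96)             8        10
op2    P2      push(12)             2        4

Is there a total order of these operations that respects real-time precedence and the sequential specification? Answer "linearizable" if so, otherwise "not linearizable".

one valid linearization: op2, op1, op4, op3, op5, op6
after step 1 (op2 push(12)): stack <12>
after step 2 (op1 pop() → 12): stack <>
after step 3 (op4 pop() → empty): stack <>
after step 4 (op3 push(2)): stack <2>
after step 5 (op5 push(96)): stack <2,96>
after step 6 (op6 push(3)): stack <2,96,3>

linearizable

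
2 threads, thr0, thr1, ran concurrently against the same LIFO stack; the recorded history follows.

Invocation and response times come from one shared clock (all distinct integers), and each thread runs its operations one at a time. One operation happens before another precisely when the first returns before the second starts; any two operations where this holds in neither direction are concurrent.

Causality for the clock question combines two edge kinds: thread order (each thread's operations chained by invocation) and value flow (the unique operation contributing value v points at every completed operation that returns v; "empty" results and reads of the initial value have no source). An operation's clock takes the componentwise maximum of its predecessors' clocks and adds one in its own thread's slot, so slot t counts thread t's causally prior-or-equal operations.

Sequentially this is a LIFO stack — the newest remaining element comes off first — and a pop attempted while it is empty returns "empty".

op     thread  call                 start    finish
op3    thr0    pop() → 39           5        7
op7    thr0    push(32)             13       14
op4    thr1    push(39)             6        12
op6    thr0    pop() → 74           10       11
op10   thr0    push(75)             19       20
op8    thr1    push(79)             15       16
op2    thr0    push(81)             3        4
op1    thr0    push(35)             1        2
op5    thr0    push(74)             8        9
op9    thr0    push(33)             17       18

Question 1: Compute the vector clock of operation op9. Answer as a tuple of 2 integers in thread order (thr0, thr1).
Answer: (7, 1)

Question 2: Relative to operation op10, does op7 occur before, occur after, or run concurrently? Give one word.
Answer: before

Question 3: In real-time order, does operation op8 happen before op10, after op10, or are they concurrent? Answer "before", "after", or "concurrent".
Answer: before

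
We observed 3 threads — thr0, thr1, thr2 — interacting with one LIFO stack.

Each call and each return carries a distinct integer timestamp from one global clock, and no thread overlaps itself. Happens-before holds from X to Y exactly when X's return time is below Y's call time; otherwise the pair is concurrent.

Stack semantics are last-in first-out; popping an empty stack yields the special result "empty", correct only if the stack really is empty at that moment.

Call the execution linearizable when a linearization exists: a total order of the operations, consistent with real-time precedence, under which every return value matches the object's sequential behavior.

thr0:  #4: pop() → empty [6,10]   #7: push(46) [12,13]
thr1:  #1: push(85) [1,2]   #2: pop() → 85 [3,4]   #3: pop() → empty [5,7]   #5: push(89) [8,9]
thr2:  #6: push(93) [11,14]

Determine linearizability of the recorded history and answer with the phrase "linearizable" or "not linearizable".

one valid linearization: #1, #2, #3, #4, #5, #6, #7
after step 1 (#1 push(85)): stack <85>
after step 2 (#2 pop() → 85): stack <>
after step 3 (#3 pop() → empty): stack <>
after step 4 (#4 pop() → empty): stack <>
after step 5 (#5 push(89)): stack <89>
after step 6 (#6 push(93)): stack <89,93>
after step 7 (#7 push(46)): stack <89,93,46>

linearizable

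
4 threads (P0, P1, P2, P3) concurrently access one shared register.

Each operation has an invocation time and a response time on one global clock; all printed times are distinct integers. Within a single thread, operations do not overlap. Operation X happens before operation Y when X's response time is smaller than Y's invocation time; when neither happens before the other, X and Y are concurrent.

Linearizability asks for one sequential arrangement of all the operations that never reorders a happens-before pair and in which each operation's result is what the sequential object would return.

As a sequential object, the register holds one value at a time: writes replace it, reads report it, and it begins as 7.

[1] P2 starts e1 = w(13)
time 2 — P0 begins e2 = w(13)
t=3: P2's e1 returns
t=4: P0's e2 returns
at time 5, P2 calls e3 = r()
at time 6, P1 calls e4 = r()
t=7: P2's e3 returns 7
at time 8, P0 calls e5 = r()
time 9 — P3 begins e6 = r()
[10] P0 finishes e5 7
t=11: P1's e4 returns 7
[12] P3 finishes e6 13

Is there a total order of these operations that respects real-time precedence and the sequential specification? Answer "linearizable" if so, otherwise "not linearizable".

events 1..6 are fine; event 7 — the response of e3 at time 7 — makes the prefix non-linearizable
real-time-consistent orders of the 3 completed operations: 2 — all fail the register replay
including or dropping the 1 pending operation (e4) in any combination fails
sample order e1, e2, e3 (pending dropped) stalls at step 3 — e3 r() → 7 has no legal effect
sample order e2, e1, e3 (pending dropped) stalls at step 3 — e3 r() → 7 has no legal effect

not linearizable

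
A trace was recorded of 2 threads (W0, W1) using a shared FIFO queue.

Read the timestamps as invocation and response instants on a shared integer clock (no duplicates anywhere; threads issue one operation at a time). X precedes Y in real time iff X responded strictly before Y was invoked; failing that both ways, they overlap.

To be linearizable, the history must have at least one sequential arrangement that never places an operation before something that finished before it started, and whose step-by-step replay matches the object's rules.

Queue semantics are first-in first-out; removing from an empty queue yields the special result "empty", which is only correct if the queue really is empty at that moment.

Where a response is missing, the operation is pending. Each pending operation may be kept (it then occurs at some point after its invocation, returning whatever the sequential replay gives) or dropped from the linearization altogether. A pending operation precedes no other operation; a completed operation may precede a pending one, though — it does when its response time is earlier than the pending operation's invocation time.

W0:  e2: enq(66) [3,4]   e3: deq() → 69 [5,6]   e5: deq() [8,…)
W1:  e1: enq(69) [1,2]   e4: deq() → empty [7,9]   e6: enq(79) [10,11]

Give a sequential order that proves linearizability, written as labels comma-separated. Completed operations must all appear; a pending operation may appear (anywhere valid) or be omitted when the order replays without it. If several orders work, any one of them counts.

after step 1 (e1 enq(69)): queue <69>
after step 2 (e2 enq(66)): queue <69,66>
after step 3 (e3 deq() → 69): queue <66>
after step 4 (e5 deq() (pending, included)): queue <>
after step 5 (e4 deq() → empty): queue <>
after step 6 (e6 enq(79)): queue <79>

e1, e2, e3, e5, e4, e6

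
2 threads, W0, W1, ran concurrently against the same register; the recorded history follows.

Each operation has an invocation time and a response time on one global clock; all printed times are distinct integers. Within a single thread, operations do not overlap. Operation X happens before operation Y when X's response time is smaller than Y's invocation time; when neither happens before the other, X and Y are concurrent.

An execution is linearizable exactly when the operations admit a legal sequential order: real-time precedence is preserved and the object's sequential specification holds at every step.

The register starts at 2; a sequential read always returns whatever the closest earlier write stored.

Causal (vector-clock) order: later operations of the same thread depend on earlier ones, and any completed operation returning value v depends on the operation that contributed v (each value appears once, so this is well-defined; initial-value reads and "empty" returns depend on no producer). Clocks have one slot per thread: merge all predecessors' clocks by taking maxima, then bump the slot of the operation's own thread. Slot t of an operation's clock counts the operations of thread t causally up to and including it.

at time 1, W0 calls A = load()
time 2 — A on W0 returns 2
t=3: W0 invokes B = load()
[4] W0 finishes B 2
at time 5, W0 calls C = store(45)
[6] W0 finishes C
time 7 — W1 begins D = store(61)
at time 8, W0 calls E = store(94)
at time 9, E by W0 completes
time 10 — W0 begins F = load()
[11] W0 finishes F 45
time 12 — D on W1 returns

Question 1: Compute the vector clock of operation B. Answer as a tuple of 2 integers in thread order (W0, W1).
(2, 0)

D (invocation 7): nothing precedes it; W1's component alone gives (0, 1)
A (invocation 1): nothing precedes it; W0's component alone gives (1, 0)
VC(B, invoked at 3): max of VC(A)=(1, 0), then +1 on thread W0 → (2, 0)
VC(C, invoked at 5): max of VC(B)=(2, 0), then +1 on thread W0 → (3, 0)
VC(E, invoked at 8): max of VC(C)=(3, 0), then +1 on thread W0 → (4, 0)
VC(F, invoked at 10): max of VC(C)=(3, 0), VC(E)=(4, 0), then +1 on thread W0 → (5, 0)
target: VC(B) = (2, 0)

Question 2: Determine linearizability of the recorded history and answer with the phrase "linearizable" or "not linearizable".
not linearizable

events 1..10 are fine; event 11 — the response of F at time 11 — makes the prefix non-linearizable
one real-time candidate order over the 5 completed operations — the register replay rejects it
no completion choice of the 1 pending operation (D) rescues it — every subset was tried
one such order, A, B, C, E, F (pending dropped), breaks at step 5 where F load() → 45 is illegal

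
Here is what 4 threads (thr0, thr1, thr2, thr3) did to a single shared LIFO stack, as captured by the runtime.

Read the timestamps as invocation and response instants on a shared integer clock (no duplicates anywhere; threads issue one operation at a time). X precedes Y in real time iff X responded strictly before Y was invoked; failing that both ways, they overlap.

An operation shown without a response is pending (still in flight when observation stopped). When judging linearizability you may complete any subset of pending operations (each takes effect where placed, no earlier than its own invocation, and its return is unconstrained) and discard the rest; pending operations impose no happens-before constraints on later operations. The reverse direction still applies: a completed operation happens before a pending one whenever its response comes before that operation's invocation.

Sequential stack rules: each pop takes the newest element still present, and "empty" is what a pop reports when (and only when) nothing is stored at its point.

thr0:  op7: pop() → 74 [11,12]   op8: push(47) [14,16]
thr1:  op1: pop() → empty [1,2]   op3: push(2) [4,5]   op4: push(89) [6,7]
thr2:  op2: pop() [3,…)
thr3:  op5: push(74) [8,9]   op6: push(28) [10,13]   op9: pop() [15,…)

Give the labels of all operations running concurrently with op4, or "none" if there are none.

concurrent with op4 ([6,7]): every op whose interval crosses 6..7
op1 [1,2]: before
op2 [3,…): concurrent
op3 [4,5]: before
op5 [8,9]: after
op6 [10,13]: after
op7 [11,12]: after
op8 [14,16]: after
op9 [15,…): after

op2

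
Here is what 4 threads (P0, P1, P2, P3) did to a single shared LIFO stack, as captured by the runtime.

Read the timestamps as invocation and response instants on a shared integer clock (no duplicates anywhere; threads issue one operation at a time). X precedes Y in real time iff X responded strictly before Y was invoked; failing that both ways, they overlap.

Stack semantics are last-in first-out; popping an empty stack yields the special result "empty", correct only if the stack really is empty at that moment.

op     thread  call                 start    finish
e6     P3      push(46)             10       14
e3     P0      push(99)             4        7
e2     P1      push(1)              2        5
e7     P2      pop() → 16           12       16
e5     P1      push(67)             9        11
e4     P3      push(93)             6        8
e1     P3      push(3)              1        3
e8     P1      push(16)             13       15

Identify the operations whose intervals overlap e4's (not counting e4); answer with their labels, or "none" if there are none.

e4 runs from 6 to 8; window-overlapping ops are concurrent
e1 [1,3]: before
e2 [2,5]: before
e3 [4,7]: concurrent
e5 [9,11]: after
e6 [10,14]: after
e7 [12,16]: after
e8 [13,15]: after

e3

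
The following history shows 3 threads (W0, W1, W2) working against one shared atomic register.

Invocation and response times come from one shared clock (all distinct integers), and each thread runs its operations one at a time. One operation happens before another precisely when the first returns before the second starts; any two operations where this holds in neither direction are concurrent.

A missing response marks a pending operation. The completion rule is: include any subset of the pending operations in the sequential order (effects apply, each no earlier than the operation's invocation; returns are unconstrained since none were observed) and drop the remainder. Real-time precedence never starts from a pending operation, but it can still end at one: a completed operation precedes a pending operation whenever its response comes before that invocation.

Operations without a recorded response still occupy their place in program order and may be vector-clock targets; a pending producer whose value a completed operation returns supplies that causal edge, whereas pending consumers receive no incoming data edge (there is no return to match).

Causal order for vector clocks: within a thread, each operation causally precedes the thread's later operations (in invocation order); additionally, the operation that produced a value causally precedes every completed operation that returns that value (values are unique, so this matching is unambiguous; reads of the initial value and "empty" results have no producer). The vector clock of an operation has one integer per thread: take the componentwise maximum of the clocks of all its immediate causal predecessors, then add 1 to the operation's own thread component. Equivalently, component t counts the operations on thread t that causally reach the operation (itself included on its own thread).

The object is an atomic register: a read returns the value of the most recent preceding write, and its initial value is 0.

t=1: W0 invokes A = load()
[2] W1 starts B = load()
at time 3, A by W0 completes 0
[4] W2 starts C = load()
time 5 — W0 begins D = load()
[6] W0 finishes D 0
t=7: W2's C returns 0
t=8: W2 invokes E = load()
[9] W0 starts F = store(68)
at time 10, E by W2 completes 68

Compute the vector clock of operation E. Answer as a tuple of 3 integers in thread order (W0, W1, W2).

(3, 0, 2)

VC(C, invoked at 4): no causal predecessors; +1 on W2 → (0, 0, 1)
VC(B, invoked at 2): no causal predecessors; +1 on W1 → (0, 1, 0)
VC(A, invoked at 1): no causal predecessors; +1 on W0 → (1, 0, 0)
merge at D (invoked 5): VC(A)=(1, 0, 0), own-thread bump on W0 → (2, 0, 0)
merge at F (invoked 9): VC(D)=(2, 0, 0), own-thread bump on W0 → (3, 0, 0)
merge at E (invoked 8): VC(C)=(0, 0, 1), VC(F)=(3, 0, 0), own-thread bump on W2 → (3, 0, 2)
target: VC(E) = (3, 0, 2)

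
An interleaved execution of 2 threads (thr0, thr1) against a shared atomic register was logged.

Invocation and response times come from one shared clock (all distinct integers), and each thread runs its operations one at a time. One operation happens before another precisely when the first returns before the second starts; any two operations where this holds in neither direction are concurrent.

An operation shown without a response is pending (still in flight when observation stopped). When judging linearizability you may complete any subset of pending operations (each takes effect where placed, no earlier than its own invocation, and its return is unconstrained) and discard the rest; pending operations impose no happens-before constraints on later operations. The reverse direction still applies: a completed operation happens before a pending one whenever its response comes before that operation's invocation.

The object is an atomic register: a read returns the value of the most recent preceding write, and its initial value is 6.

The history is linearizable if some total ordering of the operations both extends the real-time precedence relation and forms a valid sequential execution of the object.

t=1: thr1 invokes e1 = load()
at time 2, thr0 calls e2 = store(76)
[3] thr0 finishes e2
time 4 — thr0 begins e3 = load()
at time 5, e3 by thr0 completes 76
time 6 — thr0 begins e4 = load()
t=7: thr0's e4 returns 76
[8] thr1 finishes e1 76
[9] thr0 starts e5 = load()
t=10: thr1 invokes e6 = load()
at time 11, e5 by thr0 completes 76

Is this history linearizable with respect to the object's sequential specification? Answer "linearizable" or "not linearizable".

one valid linearization: e2, e1, e3, e4, e5
1. e2 store(76), leaving value 76
2. e1 load() → 76, leaving value 76
3. e3 load() → 76, leaving value 76
4. e4 load() → 76, leaving value 76
5. e5 load() → 76, leaving value 76

linearizable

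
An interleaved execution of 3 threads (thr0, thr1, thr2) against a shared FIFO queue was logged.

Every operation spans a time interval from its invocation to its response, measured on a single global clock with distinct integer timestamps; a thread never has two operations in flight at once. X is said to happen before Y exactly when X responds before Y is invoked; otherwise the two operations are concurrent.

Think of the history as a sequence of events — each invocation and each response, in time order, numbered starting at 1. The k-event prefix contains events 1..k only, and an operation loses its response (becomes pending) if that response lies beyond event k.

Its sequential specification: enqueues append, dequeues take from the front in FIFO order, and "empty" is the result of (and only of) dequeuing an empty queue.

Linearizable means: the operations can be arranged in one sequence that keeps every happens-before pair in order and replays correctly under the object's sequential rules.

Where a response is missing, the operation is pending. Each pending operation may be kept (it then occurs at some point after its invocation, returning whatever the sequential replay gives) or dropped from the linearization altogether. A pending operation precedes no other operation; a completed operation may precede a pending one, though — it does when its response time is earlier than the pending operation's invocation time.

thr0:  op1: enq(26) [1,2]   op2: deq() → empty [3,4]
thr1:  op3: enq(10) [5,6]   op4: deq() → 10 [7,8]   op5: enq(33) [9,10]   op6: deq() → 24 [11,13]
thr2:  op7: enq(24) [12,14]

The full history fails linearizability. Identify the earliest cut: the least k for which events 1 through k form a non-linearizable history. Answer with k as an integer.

events 1..3 are linearizable; a witness order is op1:
1. op1 enq(26), leaving queue <26>
adding event 4 (op2 responds at 4) leaves no legal real-time order
take op1, op2: step 2 already fails, because op2 deq() → empty cannot occur there

4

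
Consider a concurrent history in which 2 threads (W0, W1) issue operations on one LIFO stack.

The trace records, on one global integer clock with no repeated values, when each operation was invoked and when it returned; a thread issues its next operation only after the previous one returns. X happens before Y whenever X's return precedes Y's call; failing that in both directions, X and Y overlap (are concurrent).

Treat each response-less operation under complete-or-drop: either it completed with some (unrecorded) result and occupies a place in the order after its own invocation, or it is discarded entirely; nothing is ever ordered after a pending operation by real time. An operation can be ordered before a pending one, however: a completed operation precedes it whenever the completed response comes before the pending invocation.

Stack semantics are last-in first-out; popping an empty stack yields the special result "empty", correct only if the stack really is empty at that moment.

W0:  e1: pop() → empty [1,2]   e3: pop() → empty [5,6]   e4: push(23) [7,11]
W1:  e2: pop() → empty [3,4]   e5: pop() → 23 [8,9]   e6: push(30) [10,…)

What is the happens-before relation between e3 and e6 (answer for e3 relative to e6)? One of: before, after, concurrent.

before

e3 spans [5,6], e6 spans [10,…)
resp(e3)=6 < inv(e6)=10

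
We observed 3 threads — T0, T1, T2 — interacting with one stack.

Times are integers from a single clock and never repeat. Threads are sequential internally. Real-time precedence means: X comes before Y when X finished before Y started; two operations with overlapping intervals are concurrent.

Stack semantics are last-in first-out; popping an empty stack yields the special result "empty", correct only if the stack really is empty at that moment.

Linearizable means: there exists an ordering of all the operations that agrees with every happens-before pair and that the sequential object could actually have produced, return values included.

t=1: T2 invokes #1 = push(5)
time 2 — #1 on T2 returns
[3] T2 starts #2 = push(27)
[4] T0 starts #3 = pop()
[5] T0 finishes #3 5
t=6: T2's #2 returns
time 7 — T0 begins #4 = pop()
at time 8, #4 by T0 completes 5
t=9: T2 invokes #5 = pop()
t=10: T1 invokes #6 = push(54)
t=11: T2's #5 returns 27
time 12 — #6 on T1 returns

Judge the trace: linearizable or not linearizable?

events 1..7 are fine; event 8 — the response of #4 at time 8 — makes the prefix non-linearizable
every one of the 2 real-time-consistent orders over 4 completed stack ops fails the sequential spec
for example #1, #2, #3, #4 fails at step 3: #3 pop() → 5 is not legal there
for example #1, #3, #2, #4 fails at step 4: #4 pop() → 5 is not legal there

not linearizable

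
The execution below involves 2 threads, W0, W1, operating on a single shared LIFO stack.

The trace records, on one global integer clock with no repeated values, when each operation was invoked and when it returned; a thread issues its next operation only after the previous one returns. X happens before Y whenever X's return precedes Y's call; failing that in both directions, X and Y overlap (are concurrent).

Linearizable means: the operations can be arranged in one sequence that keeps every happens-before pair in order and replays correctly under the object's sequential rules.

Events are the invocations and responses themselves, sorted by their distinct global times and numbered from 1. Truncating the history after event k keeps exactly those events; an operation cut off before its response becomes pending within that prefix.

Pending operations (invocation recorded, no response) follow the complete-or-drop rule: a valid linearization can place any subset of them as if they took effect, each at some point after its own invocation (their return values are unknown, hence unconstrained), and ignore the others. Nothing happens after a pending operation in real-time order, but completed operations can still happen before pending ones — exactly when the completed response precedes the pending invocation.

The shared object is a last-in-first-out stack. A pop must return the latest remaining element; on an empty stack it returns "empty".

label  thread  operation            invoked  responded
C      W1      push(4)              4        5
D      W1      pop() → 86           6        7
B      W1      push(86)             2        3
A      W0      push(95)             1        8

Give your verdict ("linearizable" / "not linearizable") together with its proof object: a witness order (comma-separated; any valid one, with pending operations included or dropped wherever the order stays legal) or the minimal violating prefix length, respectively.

events 1..6 are fine; event 7 — the response of D at time 7 — makes the prefix non-linearizable
a single order respects real time; the 3 completed LIFO stack operations fail replay along it
no escape via the 1 pending operation (A): every completion choice fails
one such order, B, C, D (pending dropped), breaks at step 3 where D pop() → 86 is illegal

not linearizable — minimal violating prefix: 7 events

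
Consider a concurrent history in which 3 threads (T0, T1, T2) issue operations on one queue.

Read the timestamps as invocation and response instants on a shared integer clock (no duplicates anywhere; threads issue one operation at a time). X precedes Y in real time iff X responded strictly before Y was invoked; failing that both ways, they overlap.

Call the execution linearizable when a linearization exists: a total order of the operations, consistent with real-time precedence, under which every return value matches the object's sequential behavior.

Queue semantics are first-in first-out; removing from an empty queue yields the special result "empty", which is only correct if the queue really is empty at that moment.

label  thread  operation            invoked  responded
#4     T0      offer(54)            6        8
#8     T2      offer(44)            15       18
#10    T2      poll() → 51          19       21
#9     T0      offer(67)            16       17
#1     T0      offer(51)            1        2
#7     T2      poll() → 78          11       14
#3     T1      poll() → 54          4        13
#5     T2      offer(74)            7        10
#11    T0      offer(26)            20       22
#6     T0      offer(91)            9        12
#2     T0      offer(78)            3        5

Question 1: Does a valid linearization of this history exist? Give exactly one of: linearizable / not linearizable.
not linearizable

already the first 13 events (up to #3's response at time 13) admit no linearization; the first 12 still do
15 orders of the 6 completed queue ops respect real time; none is legal
completion choices over the 1 pending operation (#7) were checked; none helps
e.g. #1, #2, #3, #4, #5, #6 (pending dropped): illegal at step 3, since #3 poll() → 54 cannot apply there
e.g. #1, #2, #3, #4, #6, #5 (pending dropped): illegal at step 3, since #3 poll() → 54 cannot apply there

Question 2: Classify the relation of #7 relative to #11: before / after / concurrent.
before

#7 spans [11,14], #11 spans [20,22]
resp(#7)=14 < inv(#11)=20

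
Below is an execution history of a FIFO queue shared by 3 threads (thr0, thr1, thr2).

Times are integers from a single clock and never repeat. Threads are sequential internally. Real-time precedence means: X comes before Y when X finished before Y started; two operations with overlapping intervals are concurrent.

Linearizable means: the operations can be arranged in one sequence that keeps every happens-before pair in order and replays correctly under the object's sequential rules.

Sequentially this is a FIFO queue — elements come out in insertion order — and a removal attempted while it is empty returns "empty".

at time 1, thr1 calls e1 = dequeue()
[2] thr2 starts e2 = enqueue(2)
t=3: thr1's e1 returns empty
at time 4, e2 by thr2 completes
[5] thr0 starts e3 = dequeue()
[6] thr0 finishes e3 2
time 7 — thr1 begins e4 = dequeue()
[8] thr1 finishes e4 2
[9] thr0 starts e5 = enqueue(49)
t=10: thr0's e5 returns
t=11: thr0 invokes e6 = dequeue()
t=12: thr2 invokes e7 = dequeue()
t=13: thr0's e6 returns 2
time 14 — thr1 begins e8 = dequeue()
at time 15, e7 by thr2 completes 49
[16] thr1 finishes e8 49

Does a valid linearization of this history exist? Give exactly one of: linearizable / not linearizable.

through event 7 a valid linearization exists; event 8 (e4 responding at time 8) ends that
2 orders of the 4 completed FIFO queue ops respect real time; none is legal
take e1, e2, e3, e4: step 4 already fails, because e4 dequeue() → 2 cannot occur there
take e2, e1, e3, e4: step 2 already fails, because e1 dequeue() → empty cannot occur there

not linearizable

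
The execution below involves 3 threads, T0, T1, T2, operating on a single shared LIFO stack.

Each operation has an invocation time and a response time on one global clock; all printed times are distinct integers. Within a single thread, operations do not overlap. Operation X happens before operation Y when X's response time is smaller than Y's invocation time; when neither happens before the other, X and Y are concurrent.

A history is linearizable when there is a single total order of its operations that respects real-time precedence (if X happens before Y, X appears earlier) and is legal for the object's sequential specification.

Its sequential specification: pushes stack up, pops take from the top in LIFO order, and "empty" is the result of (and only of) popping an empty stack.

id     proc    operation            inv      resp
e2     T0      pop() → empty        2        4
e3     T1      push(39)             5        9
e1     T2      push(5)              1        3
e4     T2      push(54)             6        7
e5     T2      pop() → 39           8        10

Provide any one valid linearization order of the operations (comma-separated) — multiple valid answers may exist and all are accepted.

step 1: e2 pop() → empty — stack <>
step 2: e1 push(5) — stack <5>
step 3: e4 push(54) — stack <5,54>
step 4: e3 push(39) — stack <5,54,39>
step 5: e5 pop() → 39 — stack <5,54>

e2, e1, e4, e3, e5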